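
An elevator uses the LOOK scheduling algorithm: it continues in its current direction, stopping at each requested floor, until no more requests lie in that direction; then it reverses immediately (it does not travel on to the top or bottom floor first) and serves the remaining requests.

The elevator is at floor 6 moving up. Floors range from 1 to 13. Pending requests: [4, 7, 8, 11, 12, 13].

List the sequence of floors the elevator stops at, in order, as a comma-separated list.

Current: 6, moving UP
Serve above first (ascending): [7, 8, 11, 12, 13]
Then reverse, serve below (descending): [4]

Answer: 7, 8, 11, 12, 13, 4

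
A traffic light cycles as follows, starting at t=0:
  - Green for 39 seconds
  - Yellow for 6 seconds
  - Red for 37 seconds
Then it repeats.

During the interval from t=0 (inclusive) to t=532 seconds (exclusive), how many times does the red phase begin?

Cycle = 39+6+37 = 82s
red phase starts at t = k*82 + 45 for k=0,1,2,...
Need k*82+45 < 532 → k < 5.939
k ∈ {0, ..., 5} → 6 starts

Answer: 6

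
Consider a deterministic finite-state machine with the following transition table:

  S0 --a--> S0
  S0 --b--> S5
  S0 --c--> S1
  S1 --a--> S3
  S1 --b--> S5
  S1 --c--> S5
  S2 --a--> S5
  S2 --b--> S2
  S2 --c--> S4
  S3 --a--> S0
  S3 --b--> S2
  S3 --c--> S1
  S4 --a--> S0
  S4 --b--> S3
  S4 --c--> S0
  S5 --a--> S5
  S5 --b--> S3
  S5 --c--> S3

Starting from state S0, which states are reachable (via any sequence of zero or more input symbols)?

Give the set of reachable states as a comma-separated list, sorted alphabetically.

Answer: S0, S1, S2, S3, S4, S5

Derivation:
BFS from S0:
  visit S0: S0--a-->S0 (seen), S0--b-->S5 (new), S0--c-->S1 (new)
  visit S5: S5--a-->S5 (seen), S5--b-->S3 (new), S5--c-->S3 (seen)
  visit S1: S1--a-->S3 (seen), S1--b-->S5 (seen), S1--c-->S5 (seen)
  visit S3: S3--a-->S0 (seen), S3--b-->S2 (new), S3--c-->S1 (seen)
  visit S2: S2--a-->S5 (seen), S2--b-->S2 (seen), S2--c-->S4 (new)
  visit S4: S4--a-->S0 (seen), S4--b-->S3 (seen), S4--c-->S0 (seen)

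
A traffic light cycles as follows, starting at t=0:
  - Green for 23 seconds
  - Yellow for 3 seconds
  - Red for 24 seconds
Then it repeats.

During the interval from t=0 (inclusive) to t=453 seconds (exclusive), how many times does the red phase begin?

Answer: 9

Derivation:
Cycle = 23+3+24 = 50s
red phase starts at t = k*50 + 26 for k=0,1,2,...
Need k*50+26 < 453 → k < 8.540
k ∈ {0, ..., 8} → 9 starts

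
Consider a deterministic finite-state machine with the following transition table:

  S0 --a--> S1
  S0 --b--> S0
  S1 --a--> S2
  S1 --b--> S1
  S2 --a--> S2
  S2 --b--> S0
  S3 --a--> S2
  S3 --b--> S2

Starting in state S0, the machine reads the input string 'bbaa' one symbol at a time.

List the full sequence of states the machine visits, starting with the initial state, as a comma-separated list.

Answer: S0, S0, S0, S1, S2

Derivation:
Start: S0
  read 'b': S0 --b--> S0
  read 'b': S0 --b--> S0
  read 'a': S0 --a--> S1
  read 'a': S1 --a--> S2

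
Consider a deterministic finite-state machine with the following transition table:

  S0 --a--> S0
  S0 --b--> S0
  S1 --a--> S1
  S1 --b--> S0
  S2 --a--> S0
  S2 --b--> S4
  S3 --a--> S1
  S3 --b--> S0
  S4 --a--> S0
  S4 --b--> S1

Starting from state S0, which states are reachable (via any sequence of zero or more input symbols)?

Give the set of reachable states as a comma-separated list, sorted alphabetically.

Answer: S0

Derivation:
BFS from S0:
  visit S0: S0--a-->S0 (seen), S0--b-->S0 (seen)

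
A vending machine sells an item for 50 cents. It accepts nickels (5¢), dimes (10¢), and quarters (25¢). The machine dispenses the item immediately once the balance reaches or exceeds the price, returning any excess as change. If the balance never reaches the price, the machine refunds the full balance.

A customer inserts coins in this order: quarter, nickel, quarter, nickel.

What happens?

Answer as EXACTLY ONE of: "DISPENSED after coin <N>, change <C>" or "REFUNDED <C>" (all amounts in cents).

Answer: DISPENSED after coin 3, change 5

Derivation:
Price: 50¢
Coin 1 (quarter, 25¢): balance = 25¢
Coin 2 (nickel, 5¢): balance = 30¢
Coin 3 (quarter, 25¢): balance = 55¢
  → balance >= price → DISPENSE, change = 55 - 50 = 5¢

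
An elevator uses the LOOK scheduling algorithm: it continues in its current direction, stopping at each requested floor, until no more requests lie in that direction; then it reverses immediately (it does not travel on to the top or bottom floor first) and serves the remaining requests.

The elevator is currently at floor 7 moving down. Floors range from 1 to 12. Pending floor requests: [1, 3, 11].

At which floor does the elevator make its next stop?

Answer: 3

Derivation:
Current floor: 7, direction: down
Requests above: [11]
Requests below: [1, 3]
Moving down and requests lie below → nearest below is max([1, 3]) = 3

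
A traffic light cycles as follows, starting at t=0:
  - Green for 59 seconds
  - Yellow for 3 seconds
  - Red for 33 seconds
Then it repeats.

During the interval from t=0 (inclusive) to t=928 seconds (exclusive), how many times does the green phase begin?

Cycle = 59+3+33 = 95s
green phase starts at t = k*95 + 0 for k=0,1,2,...
Need k*95+0 < 928 → k < 9.768
k ∈ {0, ..., 9} → 10 starts

Answer: 10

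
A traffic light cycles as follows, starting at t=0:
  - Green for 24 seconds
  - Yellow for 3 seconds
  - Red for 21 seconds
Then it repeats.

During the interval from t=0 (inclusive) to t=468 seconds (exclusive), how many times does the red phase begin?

Answer: 10

Derivation:
Cycle = 24+3+21 = 48s
red phase starts at t = k*48 + 27 for k=0,1,2,...
Need k*48+27 < 468 → k < 9.188
k ∈ {0, ..., 9} → 10 starts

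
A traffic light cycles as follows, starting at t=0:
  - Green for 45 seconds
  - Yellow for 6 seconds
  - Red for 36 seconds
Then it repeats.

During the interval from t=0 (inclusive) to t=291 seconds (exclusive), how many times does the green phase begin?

Cycle = 45+6+36 = 87s
green phase starts at t = k*87 + 0 for k=0,1,2,...
Need k*87+0 < 291 → k < 3.345
k ∈ {0, ..., 3} → 4 starts

Answer: 4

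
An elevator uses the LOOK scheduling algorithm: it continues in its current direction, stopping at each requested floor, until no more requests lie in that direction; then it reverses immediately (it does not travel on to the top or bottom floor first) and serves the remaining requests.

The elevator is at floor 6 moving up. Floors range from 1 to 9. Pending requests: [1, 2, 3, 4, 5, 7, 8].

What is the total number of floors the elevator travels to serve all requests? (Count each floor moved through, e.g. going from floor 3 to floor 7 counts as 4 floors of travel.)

Start at floor 6 moving up, LOOK stop order: [7, 8, 5, 4, 3, 2, 1]
  6 → 7: |7-6| = 1, total = 1
  7 → 8: |8-7| = 1, total = 2
  8 → 5: |5-8| = 3, total = 5
  5 → 4: |4-5| = 1, total = 6
  4 → 3: |3-4| = 1, total = 7
  3 → 2: |2-3| = 1, total = 8
  2 → 1: |1-2| = 1, total = 9

Answer: 9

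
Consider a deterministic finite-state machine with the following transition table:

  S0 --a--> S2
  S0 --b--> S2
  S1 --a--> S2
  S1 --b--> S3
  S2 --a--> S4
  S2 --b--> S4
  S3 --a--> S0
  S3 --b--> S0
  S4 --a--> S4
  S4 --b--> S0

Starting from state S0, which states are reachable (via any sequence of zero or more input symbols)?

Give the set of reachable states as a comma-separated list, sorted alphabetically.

Answer: S0, S2, S4

Derivation:
BFS from S0:
  visit S0: S0--a-->S2 (new), S0--b-->S2 (seen)
  visit S2: S2--a-->S4 (new), S2--b-->S4 (seen)
  visit S4: S4--a-->S4 (seen), S4--b-->S0 (seen)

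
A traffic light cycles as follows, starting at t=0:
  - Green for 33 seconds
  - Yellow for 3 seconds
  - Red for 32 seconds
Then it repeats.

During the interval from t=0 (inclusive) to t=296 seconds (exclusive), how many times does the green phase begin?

Cycle = 33+3+32 = 68s
green phase starts at t = k*68 + 0 for k=0,1,2,...
Need k*68+0 < 296 → k < 4.353
k ∈ {0, ..., 4} → 5 starts

Answer: 5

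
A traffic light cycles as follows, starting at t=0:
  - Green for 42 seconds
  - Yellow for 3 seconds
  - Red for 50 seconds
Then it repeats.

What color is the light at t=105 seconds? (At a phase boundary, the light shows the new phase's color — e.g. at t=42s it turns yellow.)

Cycle length = 42 + 3 + 50 = 95s
t = 105, phase_t = 105 mod 95 = 10
10 < 42 (green end) → GREEN

Answer: green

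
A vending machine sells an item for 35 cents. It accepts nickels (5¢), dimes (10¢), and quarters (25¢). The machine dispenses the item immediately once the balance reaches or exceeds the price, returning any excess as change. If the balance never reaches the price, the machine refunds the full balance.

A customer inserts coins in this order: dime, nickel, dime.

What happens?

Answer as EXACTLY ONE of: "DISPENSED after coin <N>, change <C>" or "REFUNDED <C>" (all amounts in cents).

Answer: REFUNDED 25

Derivation:
Price: 35¢
Coin 1 (dime, 10¢): balance = 10¢
Coin 2 (nickel, 5¢): balance = 15¢
Coin 3 (dime, 10¢): balance = 25¢
All coins inserted, balance 25¢ < price 35¢ → REFUND 25¢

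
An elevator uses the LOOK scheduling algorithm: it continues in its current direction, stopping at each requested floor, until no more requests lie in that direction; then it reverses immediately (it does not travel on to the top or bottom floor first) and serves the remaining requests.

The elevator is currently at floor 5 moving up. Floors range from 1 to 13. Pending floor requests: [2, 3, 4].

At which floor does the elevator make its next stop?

Current floor: 5, direction: up
Requests above: []
Requests below: [2, 3, 4]
Moving up but no requests above → reverse; nearest below is max([2, 3, 4]) = 4

Answer: 4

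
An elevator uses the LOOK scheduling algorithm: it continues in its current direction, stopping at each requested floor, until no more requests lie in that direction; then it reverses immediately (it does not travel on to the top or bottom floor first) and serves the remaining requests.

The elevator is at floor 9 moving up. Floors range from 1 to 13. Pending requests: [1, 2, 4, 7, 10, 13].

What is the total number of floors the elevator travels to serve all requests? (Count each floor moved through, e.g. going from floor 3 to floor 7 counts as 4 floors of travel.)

Answer: 16

Derivation:
Start at floor 9 moving up, LOOK stop order: [10, 13, 7, 4, 2, 1]
  9 → 10: |10-9| = 1, total = 1
  10 → 13: |13-10| = 3, total = 4
  13 → 7: |7-13| = 6, total = 10
  7 → 4: |4-7| = 3, total = 13
  4 → 2: |2-4| = 2, total = 15
  2 → 1: |1-2| = 1, total = 16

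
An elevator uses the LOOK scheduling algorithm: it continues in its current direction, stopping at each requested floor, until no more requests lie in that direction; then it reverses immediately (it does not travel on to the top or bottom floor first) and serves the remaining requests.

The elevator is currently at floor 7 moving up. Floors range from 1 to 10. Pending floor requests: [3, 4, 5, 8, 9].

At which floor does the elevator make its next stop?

Current floor: 7, direction: up
Requests above: [8, 9]
Requests below: [3, 4, 5]
Moving up and requests lie above → nearest above is min([8, 9]) = 8

Answer: 8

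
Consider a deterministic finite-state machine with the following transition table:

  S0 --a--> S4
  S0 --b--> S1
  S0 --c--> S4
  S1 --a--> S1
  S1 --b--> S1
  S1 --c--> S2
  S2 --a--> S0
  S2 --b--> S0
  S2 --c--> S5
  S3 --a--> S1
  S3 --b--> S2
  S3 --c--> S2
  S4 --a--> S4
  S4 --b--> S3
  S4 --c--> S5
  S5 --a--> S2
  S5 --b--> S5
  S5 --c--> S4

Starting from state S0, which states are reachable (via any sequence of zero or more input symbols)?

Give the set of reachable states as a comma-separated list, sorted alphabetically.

BFS from S0:
  visit S0: S0--a-->S4 (new), S0--b-->S1 (new), S0--c-->S4 (seen)
  visit S4: S4--a-->S4 (seen), S4--b-->S3 (new), S4--c-->S5 (new)
  visit S1: S1--a-->S1 (seen), S1--b-->S1 (seen), S1--c-->S2 (new)
  visit S3: S3--a-->S1 (seen), S3--b-->S2 (seen), S3--c-->S2 (seen)
  visit S5: S5--a-->S2 (seen), S5--b-->S5 (seen), S5--c-->S4 (seen)
  visit S2: S2--a-->S0 (seen), S2--b-->S0 (seen), S2--c-->S5 (seen)

Answer: S0, S1, S2, S3, S4, S5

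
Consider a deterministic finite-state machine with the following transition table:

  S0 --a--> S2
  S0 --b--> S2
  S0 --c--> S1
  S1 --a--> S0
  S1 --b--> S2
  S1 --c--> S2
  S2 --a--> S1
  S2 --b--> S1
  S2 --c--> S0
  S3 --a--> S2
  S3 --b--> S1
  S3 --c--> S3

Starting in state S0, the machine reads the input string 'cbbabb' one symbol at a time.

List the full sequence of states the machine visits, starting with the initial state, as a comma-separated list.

Start: S0
  read 'c': S0 --c--> S1
  read 'b': S1 --b--> S2
  read 'b': S2 --b--> S1
  read 'a': S1 --a--> S0
  read 'b': S0 --b--> S2
  read 'b': S2 --b--> S1

Answer: S0, S1, S2, S1, S0, S2, S1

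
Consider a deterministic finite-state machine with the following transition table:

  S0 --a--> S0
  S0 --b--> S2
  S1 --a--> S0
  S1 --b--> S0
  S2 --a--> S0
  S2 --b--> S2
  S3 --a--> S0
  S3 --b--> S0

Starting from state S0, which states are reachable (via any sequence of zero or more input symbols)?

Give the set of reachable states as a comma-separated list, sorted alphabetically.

BFS from S0:
  visit S0: S0--a-->S0 (seen), S0--b-->S2 (new)
  visit S2: S2--a-->S0 (seen), S2--b-->S2 (seen)

Answer: S0, S2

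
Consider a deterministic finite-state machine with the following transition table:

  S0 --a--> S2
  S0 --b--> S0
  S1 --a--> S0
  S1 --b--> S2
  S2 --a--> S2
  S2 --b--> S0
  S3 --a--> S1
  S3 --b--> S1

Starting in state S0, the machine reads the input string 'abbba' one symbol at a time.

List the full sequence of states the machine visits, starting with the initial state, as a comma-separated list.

Start: S0
  read 'a': S0 --a--> S2
  read 'b': S2 --b--> S0
  read 'b': S0 --b--> S0
  read 'b': S0 --b--> S0
  read 'a': S0 --a--> S2

Answer: S0, S2, S0, S0, S0, S2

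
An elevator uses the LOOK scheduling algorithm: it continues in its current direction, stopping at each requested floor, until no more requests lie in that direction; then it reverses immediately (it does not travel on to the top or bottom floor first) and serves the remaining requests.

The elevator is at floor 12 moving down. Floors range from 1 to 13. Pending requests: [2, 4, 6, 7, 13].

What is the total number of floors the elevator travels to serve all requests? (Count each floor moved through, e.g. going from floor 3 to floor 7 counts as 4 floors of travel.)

Start at floor 12 moving down, LOOK stop order: [7, 6, 4, 2, 13]
  12 → 7: |7-12| = 5, total = 5
  7 → 6: |6-7| = 1, total = 6
  6 → 4: |4-6| = 2, total = 8
  4 → 2: |2-4| = 2, total = 10
  2 → 13: |13-2| = 11, total = 21

Answer: 21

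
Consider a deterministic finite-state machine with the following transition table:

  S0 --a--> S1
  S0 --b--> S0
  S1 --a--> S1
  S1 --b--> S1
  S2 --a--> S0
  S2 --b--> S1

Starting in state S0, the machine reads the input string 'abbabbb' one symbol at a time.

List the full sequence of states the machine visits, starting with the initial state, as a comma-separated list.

Answer: S0, S1, S1, S1, S1, S1, S1, S1

Derivation:
Start: S0
  read 'a': S0 --a--> S1
  read 'b': S1 --b--> S1
  read 'b': S1 --b--> S1
  read 'a': S1 --a--> S1
  read 'b': S1 --b--> S1
  read 'b': S1 --b--> S1
  read 'b': S1 --b--> S1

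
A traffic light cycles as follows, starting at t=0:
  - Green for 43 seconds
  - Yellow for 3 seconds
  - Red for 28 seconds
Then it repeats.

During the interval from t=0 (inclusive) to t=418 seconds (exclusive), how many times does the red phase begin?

Cycle = 43+3+28 = 74s
red phase starts at t = k*74 + 46 for k=0,1,2,...
Need k*74+46 < 418 → k < 5.027
k ∈ {0, ..., 5} → 6 starts

Answer: 6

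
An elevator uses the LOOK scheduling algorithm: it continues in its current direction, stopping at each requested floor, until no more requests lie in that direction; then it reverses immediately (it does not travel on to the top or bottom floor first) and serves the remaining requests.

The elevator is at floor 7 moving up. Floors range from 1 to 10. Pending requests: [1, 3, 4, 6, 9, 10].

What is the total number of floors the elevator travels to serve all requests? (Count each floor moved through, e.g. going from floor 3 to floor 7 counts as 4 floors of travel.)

Start at floor 7 moving up, LOOK stop order: [9, 10, 6, 4, 3, 1]
  7 → 9: |9-7| = 2, total = 2
  9 → 10: |10-9| = 1, total = 3
  10 → 6: |6-10| = 4, total = 7
  6 → 4: |4-6| = 2, total = 9
  4 → 3: |3-4| = 1, total = 10
  3 → 1: |1-3| = 2, total = 12

Answer: 12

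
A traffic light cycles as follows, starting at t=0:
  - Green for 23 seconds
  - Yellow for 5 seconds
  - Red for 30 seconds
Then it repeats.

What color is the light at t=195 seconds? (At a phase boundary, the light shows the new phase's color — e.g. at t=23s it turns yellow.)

Answer: green

Derivation:
Cycle length = 23 + 5 + 30 = 58s
t = 195, phase_t = 195 mod 58 = 21
21 < 23 (green end) → GREEN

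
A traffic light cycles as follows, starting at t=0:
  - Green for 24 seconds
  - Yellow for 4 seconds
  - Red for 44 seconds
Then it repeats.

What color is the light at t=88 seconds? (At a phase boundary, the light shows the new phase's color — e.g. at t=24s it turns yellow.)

Answer: green

Derivation:
Cycle length = 24 + 4 + 44 = 72s
t = 88, phase_t = 88 mod 72 = 16
16 < 24 (green end) → GREEN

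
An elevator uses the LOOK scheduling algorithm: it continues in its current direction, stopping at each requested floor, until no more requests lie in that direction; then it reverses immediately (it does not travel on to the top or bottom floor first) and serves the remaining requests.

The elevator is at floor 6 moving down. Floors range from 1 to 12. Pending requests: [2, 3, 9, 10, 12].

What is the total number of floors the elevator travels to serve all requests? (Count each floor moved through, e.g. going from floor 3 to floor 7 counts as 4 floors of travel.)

Start at floor 6 moving down, LOOK stop order: [3, 2, 9, 10, 12]
  6 → 3: |3-6| = 3, total = 3
  3 → 2: |2-3| = 1, total = 4
  2 → 9: |9-2| = 7, total = 11
  9 → 10: |10-9| = 1, total = 12
  10 → 12: |12-10| = 2, total = 14

Answer: 14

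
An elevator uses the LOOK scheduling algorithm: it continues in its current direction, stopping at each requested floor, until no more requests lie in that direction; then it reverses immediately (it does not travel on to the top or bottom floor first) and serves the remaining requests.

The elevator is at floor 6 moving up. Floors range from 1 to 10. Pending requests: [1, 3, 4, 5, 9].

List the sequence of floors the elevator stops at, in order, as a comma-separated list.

Current: 6, moving UP
Serve above first (ascending): [9]
Then reverse, serve below (descending): [5, 4, 3, 1]

Answer: 9, 5, 4, 3, 1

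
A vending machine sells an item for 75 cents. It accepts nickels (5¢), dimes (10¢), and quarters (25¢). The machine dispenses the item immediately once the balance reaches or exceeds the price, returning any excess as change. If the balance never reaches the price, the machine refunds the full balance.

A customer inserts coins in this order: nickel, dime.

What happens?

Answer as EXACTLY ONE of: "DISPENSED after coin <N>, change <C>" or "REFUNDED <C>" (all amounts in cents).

Price: 75¢
Coin 1 (nickel, 5¢): balance = 5¢
Coin 2 (dime, 10¢): balance = 15¢
All coins inserted, balance 15¢ < price 75¢ → REFUND 15¢

Answer: REFUNDED 15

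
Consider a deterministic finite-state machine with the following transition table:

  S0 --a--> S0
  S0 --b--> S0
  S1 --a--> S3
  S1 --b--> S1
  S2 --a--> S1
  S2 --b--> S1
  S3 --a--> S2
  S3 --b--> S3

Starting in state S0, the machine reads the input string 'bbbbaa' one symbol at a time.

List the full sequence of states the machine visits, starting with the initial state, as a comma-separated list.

Start: S0
  read 'b': S0 --b--> S0
  read 'b': S0 --b--> S0
  read 'b': S0 --b--> S0
  read 'b': S0 --b--> S0
  read 'a': S0 --a--> S0
  read 'a': S0 --a--> S0

Answer: S0, S0, S0, S0, S0, S0, S0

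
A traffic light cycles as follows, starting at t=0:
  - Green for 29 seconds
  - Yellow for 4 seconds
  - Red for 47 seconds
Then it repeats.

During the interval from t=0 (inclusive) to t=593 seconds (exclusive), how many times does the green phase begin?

Cycle = 29+4+47 = 80s
green phase starts at t = k*80 + 0 for k=0,1,2,...
Need k*80+0 < 593 → k < 7.412
k ∈ {0, ..., 7} → 8 starts

Answer: 8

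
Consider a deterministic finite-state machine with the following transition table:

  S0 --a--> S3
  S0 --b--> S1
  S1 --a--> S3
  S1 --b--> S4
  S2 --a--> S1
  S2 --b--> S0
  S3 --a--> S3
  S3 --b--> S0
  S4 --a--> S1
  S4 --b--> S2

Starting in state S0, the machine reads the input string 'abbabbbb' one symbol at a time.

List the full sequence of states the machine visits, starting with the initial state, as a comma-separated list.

Start: S0
  read 'a': S0 --a--> S3
  read 'b': S3 --b--> S0
  read 'b': S0 --b--> S1
  read 'a': S1 --a--> S3
  read 'b': S3 --b--> S0
  read 'b': S0 --b--> S1
  read 'b': S1 --b--> S4
  read 'b': S4 --b--> S2

Answer: S0, S3, S0, S1, S3, S0, S1, S4, S2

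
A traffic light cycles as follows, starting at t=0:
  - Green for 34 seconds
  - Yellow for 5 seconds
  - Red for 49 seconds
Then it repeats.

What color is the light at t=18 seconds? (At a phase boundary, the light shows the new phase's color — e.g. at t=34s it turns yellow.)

Answer: green

Derivation:
Cycle length = 34 + 5 + 49 = 88s
t = 18, phase_t = 18 mod 88 = 18
18 < 34 (green end) → GREEN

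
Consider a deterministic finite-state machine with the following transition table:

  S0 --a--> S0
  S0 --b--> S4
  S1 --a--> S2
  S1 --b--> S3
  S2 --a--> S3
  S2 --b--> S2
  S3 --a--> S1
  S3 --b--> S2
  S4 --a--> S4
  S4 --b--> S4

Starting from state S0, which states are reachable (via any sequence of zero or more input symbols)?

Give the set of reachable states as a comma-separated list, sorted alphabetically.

BFS from S0:
  visit S0: S0--a-->S0 (seen), S0--b-->S4 (new)
  visit S4: S4--a-->S4 (seen), S4--b-->S4 (seen)

Answer: S0, S4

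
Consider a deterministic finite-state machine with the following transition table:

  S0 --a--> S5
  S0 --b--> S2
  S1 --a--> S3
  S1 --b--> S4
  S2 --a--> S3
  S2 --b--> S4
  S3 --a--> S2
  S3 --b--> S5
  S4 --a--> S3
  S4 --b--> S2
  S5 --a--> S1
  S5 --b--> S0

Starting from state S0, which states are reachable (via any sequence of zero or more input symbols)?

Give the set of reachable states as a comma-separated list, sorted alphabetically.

BFS from S0:
  visit S0: S0--a-->S5 (new), S0--b-->S2 (new)
  visit S5: S5--a-->S1 (new), S5--b-->S0 (seen)
  visit S2: S2--a-->S3 (new), S2--b-->S4 (new)
  visit S1: S1--a-->S3 (seen), S1--b-->S4 (seen)
  visit S3: S3--a-->S2 (seen), S3--b-->S5 (seen)
  visit S4: S4--a-->S3 (seen), S4--b-->S2 (seen)

Answer: S0, S1, S2, S3, S4, S5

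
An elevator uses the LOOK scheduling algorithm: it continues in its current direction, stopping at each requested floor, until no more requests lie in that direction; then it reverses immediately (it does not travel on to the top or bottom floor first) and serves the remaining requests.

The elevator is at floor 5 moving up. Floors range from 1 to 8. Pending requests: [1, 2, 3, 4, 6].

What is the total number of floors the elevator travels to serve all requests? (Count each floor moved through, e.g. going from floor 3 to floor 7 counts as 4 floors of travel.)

Start at floor 5 moving up, LOOK stop order: [6, 4, 3, 2, 1]
  5 → 6: |6-5| = 1, total = 1
  6 → 4: |4-6| = 2, total = 3
  4 → 3: |3-4| = 1, total = 4
  3 → 2: |2-3| = 1, total = 5
  2 → 1: |1-2| = 1, total = 6

Answer: 6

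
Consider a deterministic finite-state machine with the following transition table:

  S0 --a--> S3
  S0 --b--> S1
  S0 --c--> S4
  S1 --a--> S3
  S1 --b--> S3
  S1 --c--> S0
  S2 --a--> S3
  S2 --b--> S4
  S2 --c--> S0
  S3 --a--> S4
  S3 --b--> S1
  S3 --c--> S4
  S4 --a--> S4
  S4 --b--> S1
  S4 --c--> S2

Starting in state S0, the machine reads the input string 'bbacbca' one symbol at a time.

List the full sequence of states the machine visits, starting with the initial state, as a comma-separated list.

Start: S0
  read 'b': S0 --b--> S1
  read 'b': S1 --b--> S3
  read 'a': S3 --a--> S4
  read 'c': S4 --c--> S2
  read 'b': S2 --b--> S4
  read 'c': S4 --c--> S2
  read 'a': S2 --a--> S3

Answer: S0, S1, S3, S4, S2, S4, S2, S3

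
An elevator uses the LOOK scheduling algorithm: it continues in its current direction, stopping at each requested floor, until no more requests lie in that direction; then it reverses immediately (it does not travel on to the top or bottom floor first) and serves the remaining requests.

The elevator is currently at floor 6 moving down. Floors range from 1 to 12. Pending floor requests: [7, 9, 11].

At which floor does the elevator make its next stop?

Answer: 7

Derivation:
Current floor: 6, direction: down
Requests above: [7, 9, 11]
Requests below: []
Moving down but no requests below → reverse; nearest above is min([7, 9, 11]) = 7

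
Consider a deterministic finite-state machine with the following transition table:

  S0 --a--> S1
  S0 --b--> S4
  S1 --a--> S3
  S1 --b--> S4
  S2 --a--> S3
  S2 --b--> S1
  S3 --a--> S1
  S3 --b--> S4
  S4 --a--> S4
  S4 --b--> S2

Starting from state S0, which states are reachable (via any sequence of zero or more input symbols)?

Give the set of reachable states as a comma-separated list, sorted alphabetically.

Answer: S0, S1, S2, S3, S4

Derivation:
BFS from S0:
  visit S0: S0--a-->S1 (new), S0--b-->S4 (new)
  visit S1: S1--a-->S3 (new), S1--b-->S4 (seen)
  visit S4: S4--a-->S4 (seen), S4--b-->S2 (new)
  visit S3: S3--a-->S1 (seen), S3--b-->S4 (seen)
  visit S2: S2--a-->S3 (seen), S2--b-->S1 (seen)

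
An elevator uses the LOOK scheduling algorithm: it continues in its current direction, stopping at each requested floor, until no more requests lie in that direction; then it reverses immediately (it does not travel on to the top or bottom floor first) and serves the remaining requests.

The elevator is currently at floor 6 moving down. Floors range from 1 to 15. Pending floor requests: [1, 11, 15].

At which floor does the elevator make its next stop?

Answer: 1

Derivation:
Current floor: 6, direction: down
Requests above: [11, 15]
Requests below: [1]
Moving down and requests lie below → nearest below is max([1]) = 1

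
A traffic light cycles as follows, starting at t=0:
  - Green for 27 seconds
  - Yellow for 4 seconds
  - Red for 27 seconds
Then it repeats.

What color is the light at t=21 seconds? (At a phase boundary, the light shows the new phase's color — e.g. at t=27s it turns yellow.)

Answer: green

Derivation:
Cycle length = 27 + 4 + 27 = 58s
t = 21, phase_t = 21 mod 58 = 21
21 < 27 (green end) → GREEN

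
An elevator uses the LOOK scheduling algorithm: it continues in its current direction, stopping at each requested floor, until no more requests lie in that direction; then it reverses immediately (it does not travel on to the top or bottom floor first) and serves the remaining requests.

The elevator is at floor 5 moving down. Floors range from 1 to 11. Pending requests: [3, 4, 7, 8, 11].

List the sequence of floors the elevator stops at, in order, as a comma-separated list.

Current: 5, moving DOWN
Serve below first (descending): [4, 3]
Then reverse, serve above (ascending): [7, 8, 11]

Answer: 4, 3, 7, 8, 11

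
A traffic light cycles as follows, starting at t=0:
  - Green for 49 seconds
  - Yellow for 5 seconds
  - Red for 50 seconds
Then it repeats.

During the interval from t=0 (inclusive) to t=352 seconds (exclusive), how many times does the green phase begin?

Answer: 4

Derivation:
Cycle = 49+5+50 = 104s
green phase starts at t = k*104 + 0 for k=0,1,2,...
Need k*104+0 < 352 → k < 3.385
k ∈ {0, ..., 3} → 4 starts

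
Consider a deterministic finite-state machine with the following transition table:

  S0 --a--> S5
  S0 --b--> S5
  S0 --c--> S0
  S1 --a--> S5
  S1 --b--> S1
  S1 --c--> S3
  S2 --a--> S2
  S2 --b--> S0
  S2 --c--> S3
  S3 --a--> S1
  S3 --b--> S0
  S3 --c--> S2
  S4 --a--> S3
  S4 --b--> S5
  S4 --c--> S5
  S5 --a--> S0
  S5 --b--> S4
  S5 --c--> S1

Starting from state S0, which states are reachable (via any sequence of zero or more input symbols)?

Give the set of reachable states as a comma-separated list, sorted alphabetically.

Answer: S0, S1, S2, S3, S4, S5

Derivation:
BFS from S0:
  visit S0: S0--a-->S5 (new), S0--b-->S5 (seen), S0--c-->S0 (seen)
  visit S5: S5--a-->S0 (seen), S5--b-->S4 (new), S5--c-->S1 (new)
  visit S4: S4--a-->S3 (new), S4--b-->S5 (seen), S4--c-->S5 (seen)
  visit S1: S1--a-->S5 (seen), S1--b-->S1 (seen), S1--c-->S3 (seen)
  visit S3: S3--a-->S1 (seen), S3--b-->S0 (seen), S3--c-->S2 (new)
  visit S2: S2--a-->S2 (seen), S2--b-->S0 (seen), S2--c-->S3 (seen)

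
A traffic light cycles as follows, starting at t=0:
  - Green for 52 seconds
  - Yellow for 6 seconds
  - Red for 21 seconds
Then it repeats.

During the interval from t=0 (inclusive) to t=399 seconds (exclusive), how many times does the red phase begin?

Answer: 5

Derivation:
Cycle = 52+6+21 = 79s
red phase starts at t = k*79 + 58 for k=0,1,2,...
Need k*79+58 < 399 → k < 4.316
k ∈ {0, ..., 4} → 5 starts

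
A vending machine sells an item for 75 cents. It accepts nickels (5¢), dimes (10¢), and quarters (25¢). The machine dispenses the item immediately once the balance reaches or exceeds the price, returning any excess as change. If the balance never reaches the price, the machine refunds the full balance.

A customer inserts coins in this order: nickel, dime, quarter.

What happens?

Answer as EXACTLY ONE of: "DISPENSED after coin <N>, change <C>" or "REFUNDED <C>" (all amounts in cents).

Answer: REFUNDED 40

Derivation:
Price: 75¢
Coin 1 (nickel, 5¢): balance = 5¢
Coin 2 (dime, 10¢): balance = 15¢
Coin 3 (quarter, 25¢): balance = 40¢
All coins inserted, balance 40¢ < price 75¢ → REFUND 40¢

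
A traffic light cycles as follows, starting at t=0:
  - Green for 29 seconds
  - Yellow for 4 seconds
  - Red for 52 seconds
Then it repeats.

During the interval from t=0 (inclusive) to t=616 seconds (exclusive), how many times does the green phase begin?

Answer: 8

Derivation:
Cycle = 29+4+52 = 85s
green phase starts at t = k*85 + 0 for k=0,1,2,...
Need k*85+0 < 616 → k < 7.247
k ∈ {0, ..., 7} → 8 starts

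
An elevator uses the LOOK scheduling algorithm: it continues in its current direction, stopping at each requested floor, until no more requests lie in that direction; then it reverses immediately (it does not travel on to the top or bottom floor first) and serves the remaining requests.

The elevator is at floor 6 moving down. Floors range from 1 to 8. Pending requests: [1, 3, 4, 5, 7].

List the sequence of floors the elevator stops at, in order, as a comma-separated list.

Current: 6, moving DOWN
Serve below first (descending): [5, 4, 3, 1]
Then reverse, serve above (ascending): [7]

Answer: 5, 4, 3, 1, 7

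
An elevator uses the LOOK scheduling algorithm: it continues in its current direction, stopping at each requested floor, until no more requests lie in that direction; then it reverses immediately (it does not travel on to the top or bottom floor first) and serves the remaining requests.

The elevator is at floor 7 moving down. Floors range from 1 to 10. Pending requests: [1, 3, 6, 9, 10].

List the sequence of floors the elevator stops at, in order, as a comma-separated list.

Current: 7, moving DOWN
Serve below first (descending): [6, 3, 1]
Then reverse, serve above (ascending): [9, 10]

Answer: 6, 3, 1, 9, 10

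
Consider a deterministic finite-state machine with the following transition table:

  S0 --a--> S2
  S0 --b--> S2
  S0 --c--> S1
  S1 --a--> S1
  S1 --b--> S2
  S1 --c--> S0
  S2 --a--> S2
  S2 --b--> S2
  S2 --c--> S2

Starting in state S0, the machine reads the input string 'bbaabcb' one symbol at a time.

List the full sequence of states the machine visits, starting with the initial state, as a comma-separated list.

Answer: S0, S2, S2, S2, S2, S2, S2, S2

Derivation:
Start: S0
  read 'b': S0 --b--> S2
  read 'b': S2 --b--> S2
  read 'a': S2 --a--> S2
  read 'a': S2 --a--> S2
  read 'b': S2 --b--> S2
  read 'c': S2 --c--> S2
  read 'b': S2 --b--> S2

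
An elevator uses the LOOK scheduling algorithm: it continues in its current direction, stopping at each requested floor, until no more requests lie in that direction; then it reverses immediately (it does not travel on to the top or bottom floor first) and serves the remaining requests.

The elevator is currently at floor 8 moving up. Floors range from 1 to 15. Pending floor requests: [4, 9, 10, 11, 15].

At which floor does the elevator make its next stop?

Current floor: 8, direction: up
Requests above: [9, 10, 11, 15]
Requests below: [4]
Moving up and requests lie above → nearest above is min([9, 10, 11, 15]) = 9

Answer: 9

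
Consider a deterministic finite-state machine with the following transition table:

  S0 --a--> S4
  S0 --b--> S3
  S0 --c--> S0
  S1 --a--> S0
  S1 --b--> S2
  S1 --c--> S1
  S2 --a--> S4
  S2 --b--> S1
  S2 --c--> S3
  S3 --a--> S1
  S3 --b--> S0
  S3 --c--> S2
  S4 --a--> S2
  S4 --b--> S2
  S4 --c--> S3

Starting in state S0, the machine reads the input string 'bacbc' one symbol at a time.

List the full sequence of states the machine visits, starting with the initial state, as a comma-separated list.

Answer: S0, S3, S1, S1, S2, S3

Derivation:
Start: S0
  read 'b': S0 --b--> S3
  read 'a': S3 --a--> S1
  read 'c': S1 --c--> S1
  read 'b': S1 --b--> S2
  read 'c': S2 --c--> S3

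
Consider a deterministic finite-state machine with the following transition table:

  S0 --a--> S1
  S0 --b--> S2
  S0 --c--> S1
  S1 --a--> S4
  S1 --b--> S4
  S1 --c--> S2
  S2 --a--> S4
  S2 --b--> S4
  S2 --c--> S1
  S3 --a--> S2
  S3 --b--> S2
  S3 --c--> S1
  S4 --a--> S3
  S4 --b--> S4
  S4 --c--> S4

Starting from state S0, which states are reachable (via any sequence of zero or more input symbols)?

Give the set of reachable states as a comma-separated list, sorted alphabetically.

BFS from S0:
  visit S0: S0--a-->S1 (new), S0--b-->S2 (new), S0--c-->S1 (seen)
  visit S1: S1--a-->S4 (new), S1--b-->S4 (seen), S1--c-->S2 (seen)
  visit S2: S2--a-->S4 (seen), S2--b-->S4 (seen), S2--c-->S1 (seen)
  visit S4: S4--a-->S3 (new), S4--b-->S4 (seen), S4--c-->S4 (seen)
  visit S3: S3--a-->S2 (seen), S3--b-->S2 (seen), S3--c-->S1 (seen)

Answer: S0, S1, S2, S3, S4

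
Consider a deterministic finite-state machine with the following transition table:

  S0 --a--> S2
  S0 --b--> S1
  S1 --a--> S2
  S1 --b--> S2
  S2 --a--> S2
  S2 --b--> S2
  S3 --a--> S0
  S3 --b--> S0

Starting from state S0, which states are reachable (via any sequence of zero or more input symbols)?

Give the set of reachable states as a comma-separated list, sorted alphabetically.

Answer: S0, S1, S2

Derivation:
BFS from S0:
  visit S0: S0--a-->S2 (new), S0--b-->S1 (new)
  visit S2: S2--a-->S2 (seen), S2--b-->S2 (seen)
  visit S1: S1--a-->S2 (seen), S1--b-->S2 (seen)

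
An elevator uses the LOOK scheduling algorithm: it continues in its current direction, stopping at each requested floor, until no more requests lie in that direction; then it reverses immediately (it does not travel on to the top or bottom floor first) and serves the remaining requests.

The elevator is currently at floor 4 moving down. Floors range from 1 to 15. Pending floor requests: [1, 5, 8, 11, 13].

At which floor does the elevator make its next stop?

Answer: 1

Derivation:
Current floor: 4, direction: down
Requests above: [5, 8, 11, 13]
Requests below: [1]
Moving down and requests lie below → nearest below is max([1]) = 1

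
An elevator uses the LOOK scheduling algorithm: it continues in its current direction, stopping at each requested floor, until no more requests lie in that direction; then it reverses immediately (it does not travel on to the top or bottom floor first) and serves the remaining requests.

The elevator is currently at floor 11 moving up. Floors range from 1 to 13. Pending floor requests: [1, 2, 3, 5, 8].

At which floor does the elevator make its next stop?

Answer: 8

Derivation:
Current floor: 11, direction: up
Requests above: []
Requests below: [1, 2, 3, 5, 8]
Moving up but no requests above → reverse; nearest below is max([1, 2, 3, 5, 8]) = 8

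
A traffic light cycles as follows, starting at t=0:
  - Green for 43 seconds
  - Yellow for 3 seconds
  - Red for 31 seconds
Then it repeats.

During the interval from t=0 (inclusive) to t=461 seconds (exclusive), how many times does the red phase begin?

Answer: 6

Derivation:
Cycle = 43+3+31 = 77s
red phase starts at t = k*77 + 46 for k=0,1,2,...
Need k*77+46 < 461 → k < 5.390
k ∈ {0, ..., 5} → 6 starts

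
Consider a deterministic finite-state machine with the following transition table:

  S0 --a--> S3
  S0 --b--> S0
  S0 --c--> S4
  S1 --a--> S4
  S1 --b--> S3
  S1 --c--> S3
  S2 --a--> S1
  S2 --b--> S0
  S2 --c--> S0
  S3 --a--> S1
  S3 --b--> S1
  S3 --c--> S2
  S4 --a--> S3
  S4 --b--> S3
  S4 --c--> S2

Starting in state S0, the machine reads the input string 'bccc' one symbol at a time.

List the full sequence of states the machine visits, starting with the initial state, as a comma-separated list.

Start: S0
  read 'b': S0 --b--> S0
  read 'c': S0 --c--> S4
  read 'c': S4 --c--> S2
  read 'c': S2 --c--> S0

Answer: S0, S0, S4, S2, S0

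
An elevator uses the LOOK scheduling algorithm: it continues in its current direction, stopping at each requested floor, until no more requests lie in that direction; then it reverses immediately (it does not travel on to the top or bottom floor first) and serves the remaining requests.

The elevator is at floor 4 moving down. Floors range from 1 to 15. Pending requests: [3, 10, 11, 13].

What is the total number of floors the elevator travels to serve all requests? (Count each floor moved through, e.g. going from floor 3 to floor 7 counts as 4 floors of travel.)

Answer: 11

Derivation:
Start at floor 4 moving down, LOOK stop order: [3, 10, 11, 13]
  4 → 3: |3-4| = 1, total = 1
  3 → 10: |10-3| = 7, total = 8
  10 → 11: |11-10| = 1, total = 9
  11 → 13: |13-11| = 2, total = 11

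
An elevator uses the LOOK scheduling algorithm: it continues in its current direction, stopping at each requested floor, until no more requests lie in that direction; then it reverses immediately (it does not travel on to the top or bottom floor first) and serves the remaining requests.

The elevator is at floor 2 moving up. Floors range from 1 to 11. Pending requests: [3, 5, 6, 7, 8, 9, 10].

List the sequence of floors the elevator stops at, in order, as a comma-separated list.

Current: 2, moving UP
Serve above first (ascending): [3, 5, 6, 7, 8, 9, 10]
Then reverse, serve below (descending): []

Answer: 3, 5, 6, 7, 8, 9, 10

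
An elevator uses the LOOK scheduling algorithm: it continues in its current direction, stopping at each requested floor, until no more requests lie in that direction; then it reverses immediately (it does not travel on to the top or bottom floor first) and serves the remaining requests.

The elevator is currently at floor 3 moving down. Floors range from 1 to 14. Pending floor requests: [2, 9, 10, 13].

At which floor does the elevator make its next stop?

Answer: 2

Derivation:
Current floor: 3, direction: down
Requests above: [9, 10, 13]
Requests below: [2]
Moving down and requests lie below → nearest below is max([2]) = 2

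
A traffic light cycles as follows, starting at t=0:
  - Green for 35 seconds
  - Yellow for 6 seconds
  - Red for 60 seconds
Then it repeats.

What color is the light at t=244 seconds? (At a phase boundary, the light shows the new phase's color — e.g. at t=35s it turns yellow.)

Answer: red

Derivation:
Cycle length = 35 + 6 + 60 = 101s
t = 244, phase_t = 244 mod 101 = 42
42 >= 41 → RED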